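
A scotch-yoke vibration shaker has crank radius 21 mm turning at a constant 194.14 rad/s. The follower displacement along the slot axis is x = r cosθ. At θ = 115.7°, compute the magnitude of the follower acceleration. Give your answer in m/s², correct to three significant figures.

ω = 194.1 rad/s
x = r cosθ ⇒ ẍ = −rω² cosθ (ω constant).
|a| = rω²|cosθ| = 0.021·(194.1)²·|cos 115.7°| = 343.24 m/s².

343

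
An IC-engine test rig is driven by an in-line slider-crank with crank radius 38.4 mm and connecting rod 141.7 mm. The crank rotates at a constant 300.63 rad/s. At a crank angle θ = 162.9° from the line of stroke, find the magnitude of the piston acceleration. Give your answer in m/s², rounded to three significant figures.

ω = 300.6 rad/s
x(θ) = r cosθ + √(L² − r² sin²θ); with ω constant, a = ω²·d²x/dθ².
d²x/dθ² = −r cosθ − r²(cos2θ)/√u − r⁴ sin²2θ/(4u^{3/2}),  u = L² − r² sin²θ = 0.0199514 m².
Substituting r = 0.0384 m, L = 0.1417 m, θ = 162.9°: d²x/dθ² = +0.028007 m.
a = ω²·d²x/dθ² = (300.6)²·(+0.028007) = +2531.3 m/s²;  |a| = 2531.3 m/s².

2530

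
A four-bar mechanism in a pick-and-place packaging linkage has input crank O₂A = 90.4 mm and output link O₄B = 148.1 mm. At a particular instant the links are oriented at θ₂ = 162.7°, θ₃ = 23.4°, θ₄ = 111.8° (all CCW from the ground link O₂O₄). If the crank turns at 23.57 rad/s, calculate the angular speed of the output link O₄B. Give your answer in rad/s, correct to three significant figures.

9.39

ω₂ = 23.57 rad/s
Differentiating the loop-closure r₂e^{iθ₂}+r₃e^{iθ₃}=r₁+r₄e^{iθ₄} gives r₂ω₂e^{iθ₂}+r₃ω₃e^{iθ₃}=r₄ω₄e^{iθ₄}.
Eliminating the other unknown: ω₄ = r₂ω₂ sin(θ₂−θ₃) / [r₄ sin(θ₄−θ₃)].
Numerator sine = +0.65210; denominator sine = +0.99961.
Result = 0.0904·23.57·(+0.65210) / (0.1481·(+0.99961)) = +9.3855 rad/s; magnitude 9.3855 rad/s.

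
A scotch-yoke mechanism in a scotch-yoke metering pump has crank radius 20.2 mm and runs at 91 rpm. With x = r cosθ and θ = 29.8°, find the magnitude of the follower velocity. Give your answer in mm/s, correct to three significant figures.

ω = 9.529 rad/s (from 91 rpm).
x = r cosθ ⇒ ẋ = −rω sinθ.
|v| = rω|sinθ| = 0.0202·9.529·|sin 29.8°| = 0.095665 m/s = 95.665 mm/s.

95.7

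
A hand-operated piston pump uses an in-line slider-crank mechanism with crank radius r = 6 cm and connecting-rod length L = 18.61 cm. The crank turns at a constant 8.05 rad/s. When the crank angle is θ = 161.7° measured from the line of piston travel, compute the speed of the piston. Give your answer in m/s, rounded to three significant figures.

ω = 8.05 rad/s
For an in-line slider-crank, x = r cosθ + √(L² − r² sin²θ), so v = −rω sinθ·[1 + r cosθ/√(L² − r² sin²θ)].
With r = 0.06 m, L = 0.1861 m, θ = 161.7°: √(L² − r² sin²θ) = 0.18514 m.
v = −0.06·8.05·0.31399·[1 + 0.06·-0.94943/0.18514] = -0.105 m/s.
|v| = 0.105 m/s.

0.105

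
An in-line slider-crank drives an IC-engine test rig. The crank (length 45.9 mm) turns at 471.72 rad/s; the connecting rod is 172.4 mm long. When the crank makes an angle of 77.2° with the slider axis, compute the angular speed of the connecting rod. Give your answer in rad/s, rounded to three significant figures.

28.8

ω = 471.7 rad/s
The rod makes angle φ with the slider axis where L sinφ = r sinθ; differentiating, L cosφ·φ̇ = r ω cosθ.
L cosφ = √(L² − r² sin²θ) = 0.16649 m.
|ω_rod| = r ω |cosθ| / √(L² − r² sin²θ) = 0.0459·471.7·0.22155/0.16649 = 28.813 rad/s.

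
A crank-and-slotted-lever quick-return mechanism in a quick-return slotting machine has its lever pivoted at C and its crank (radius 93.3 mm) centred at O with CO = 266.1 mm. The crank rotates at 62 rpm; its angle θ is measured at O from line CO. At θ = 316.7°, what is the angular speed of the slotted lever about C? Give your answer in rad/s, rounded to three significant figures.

1.50

ω = 6.493 rad/s (from 62 rpm).
Crank pin A relative to C: A = (d + r cosθ, r sinθ); lever angle φ = atan2(r sinθ, d + r cosθ).
Differentiating tanφ: φ̇ = rω(d cosθ + r)/(d² + r² + 2dr cosθ).
d² + r² + 2dr cosθ = |CA|² = 0.115651 m²;  d cosθ + r = +0.28696 m.
|ω_lever| = |0.0933·6.493·+0.28696| / 0.115651 = 1.5031 rad/s.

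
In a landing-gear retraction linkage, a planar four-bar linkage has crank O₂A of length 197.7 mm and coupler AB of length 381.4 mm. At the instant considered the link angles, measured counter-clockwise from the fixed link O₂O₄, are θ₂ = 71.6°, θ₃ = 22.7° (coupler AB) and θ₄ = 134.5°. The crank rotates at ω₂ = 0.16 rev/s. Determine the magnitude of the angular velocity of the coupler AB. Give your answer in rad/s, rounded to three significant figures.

0.500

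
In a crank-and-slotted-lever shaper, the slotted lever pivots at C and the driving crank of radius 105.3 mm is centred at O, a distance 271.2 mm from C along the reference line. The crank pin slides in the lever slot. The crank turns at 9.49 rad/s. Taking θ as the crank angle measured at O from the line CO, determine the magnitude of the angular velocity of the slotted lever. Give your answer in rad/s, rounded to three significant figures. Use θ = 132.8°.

1.72

ω = 9.49 rad/s
Crank pin A relative to C: A = (d + r cosθ, r sinθ); lever angle φ = atan2(r sinθ, d + r cosθ).
Differentiating tanφ: φ̇ = rω(d cosθ + r)/(d² + r² + 2dr cosθ).
d² + r² + 2dr cosθ = |CA|² = 0.0458314 m²;  d cosθ + r = -0.078964 m.
|ω_lever| = |0.1053·9.49·-0.078964| / 0.0458314 = 1.7217 rad/s.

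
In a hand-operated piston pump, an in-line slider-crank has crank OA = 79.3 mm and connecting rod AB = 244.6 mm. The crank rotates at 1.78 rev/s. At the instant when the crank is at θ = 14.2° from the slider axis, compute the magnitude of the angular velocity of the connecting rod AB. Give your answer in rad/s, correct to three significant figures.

3.53

ω = 11.18 rad/s (converted from 1.78 rev/s).
The rod makes angle φ with the slider axis where L sinφ = r sinθ; differentiating, L cosφ·φ̇ = r ω cosθ.
L cosφ = √(L² − r² sin²θ) = 0.24383 m.
|ω_rod| = r ω |cosθ| / √(L² − r² sin²θ) = 0.0793·11.18·0.96945/0.24383 = 3.5263 rad/s.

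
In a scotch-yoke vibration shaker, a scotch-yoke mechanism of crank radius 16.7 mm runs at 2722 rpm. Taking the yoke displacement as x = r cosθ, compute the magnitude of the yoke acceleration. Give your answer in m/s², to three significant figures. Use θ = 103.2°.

ω = 285 rad/s (from 2722 rpm).
x = r cosθ ⇒ ẍ = −rω² cosθ (ω constant).
|a| = rω²|cosθ| = 0.0167·(285)²·|cos 103.2°| = 309.85 m/s².

310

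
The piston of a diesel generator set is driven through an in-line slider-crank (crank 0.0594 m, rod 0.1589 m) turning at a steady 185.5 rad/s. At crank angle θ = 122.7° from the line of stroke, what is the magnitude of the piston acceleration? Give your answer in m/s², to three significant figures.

ω = 185.5 rad/s
x(θ) = r cosθ + √(L² − r² sin²θ); with ω constant, a = ω²·d²x/dθ².
d²x/dθ² = −r cosθ − r²(cos2θ)/√u − r⁴ sin²2θ/(4u^{3/2}),  u = L² − r² sin²θ = 0.0227506 m².
Substituting r = 0.0594 m, L = 0.1589 m, θ = 122.7°: d²x/dθ² = +0.041078 m.
a = ω²·d²x/dθ² = (185.5)²·(+0.041078) = +1413.5 m/s²;  |a| = 1413.5 m/s².

1410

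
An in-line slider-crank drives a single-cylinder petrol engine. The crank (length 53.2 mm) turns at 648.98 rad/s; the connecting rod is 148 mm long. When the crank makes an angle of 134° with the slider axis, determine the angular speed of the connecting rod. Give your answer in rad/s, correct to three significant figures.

168

ω = 649 rad/s
The rod makes angle φ with the slider axis where L sinφ = r sinθ; differentiating, L cosφ·φ̇ = r ω cosθ.
L cosφ = √(L² − r² sin²θ) = 0.14297 m.
|ω_rod| = r ω |cosθ| / √(L² − r² sin²θ) = 0.0532·649·0.69466/0.14297 = 167.76 rad/s.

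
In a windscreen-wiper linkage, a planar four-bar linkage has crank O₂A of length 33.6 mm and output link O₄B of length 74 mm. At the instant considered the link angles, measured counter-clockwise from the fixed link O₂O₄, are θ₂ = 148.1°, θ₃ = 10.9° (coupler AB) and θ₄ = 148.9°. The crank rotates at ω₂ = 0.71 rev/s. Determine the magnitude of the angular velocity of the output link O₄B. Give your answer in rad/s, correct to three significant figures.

2.06

ω₂ = 4.461 rad/s (from 0.71 rev/s).
Differentiating the loop-closure r₂e^{iθ₂}+r₃e^{iθ₃}=r₁+r₄e^{iθ₄} gives r₂ω₂e^{iθ₂}+r₃ω₃e^{iθ₃}=r₄ω₄e^{iθ₄}.
Eliminating the other unknown: ω₄ = r₂ω₂ sin(θ₂−θ₃) / [r₄ sin(θ₄−θ₃)].
Numerator sine = +0.67944; denominator sine = +0.66913.
Result = 0.0336·4.461·(+0.67944) / (0.074·(+0.66913)) = +2.0568 rad/s; magnitude 2.0568 rad/s.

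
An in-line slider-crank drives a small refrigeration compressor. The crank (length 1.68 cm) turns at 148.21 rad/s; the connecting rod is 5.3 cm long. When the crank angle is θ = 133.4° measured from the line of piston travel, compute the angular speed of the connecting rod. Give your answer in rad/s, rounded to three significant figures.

33.2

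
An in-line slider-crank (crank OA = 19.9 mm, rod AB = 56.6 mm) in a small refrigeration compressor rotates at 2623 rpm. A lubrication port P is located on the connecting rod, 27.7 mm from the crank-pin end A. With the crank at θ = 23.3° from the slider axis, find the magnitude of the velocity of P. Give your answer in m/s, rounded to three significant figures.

ω = 274.7 rad/s.  Crank-pin speed |V_A| = rω = 5.4661 m/s, perpendicular to OA.
Rod angle: sinφ = −(r/L) sinθ ⇒ φ = -7.994°; ω_rod = −rω cosθ/√(L²−r²sin²θ) = -89.569 rad/s.
V_P = V_A + ω_rod × AP, with AP = 0.0277 m along the rod.
Components: V_Px = −rω sinθ − a·ω_rod·sinφ = -2.5071 m/s;  V_Py = rω cosθ + a·ω_rod·cosφ = +2.5634 m/s.
|V_P| = √(V_Px² + V_Py²) = 3.5856 m/s.

3.59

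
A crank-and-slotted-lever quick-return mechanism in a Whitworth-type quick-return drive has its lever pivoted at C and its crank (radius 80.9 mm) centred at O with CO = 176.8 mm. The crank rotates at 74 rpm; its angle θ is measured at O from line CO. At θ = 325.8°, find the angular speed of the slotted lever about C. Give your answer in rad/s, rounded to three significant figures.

ω = 7.749 rad/s (from 74 rpm).
Crank pin A relative to C: A = (d + r cosθ, r sinθ); lever angle φ = atan2(r sinθ, d + r cosθ).
Differentiating tanφ: φ̇ = rω(d cosθ + r)/(d² + r² + 2dr cosθ).
d² + r² + 2dr cosθ = |CA|² = 0.0614627 m²;  d cosθ + r = +0.22713 m.
|ω_lever| = |0.0809·7.749·+0.22713| / 0.0614627 = 2.3167 rad/s.

2.32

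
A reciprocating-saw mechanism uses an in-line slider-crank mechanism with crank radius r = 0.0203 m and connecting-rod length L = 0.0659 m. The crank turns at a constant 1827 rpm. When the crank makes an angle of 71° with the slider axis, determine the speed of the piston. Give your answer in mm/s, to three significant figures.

ω = 2π·1827/60 = 191.3 rad/s
For an in-line slider-crank, x = r cosθ + √(L² − r² sin²θ), so v = −rω sinθ·[1 + r cosθ/√(L² − r² sin²θ)].
With r = 0.0203 m, L = 0.0659 m, θ = 71°: √(L² − r² sin²θ) = 0.063043 m.
v = −0.0203·191.3·0.94552·[1 + 0.0203·0.32557/0.063043] = -4.0572 m/s.
|v| = 4.0572 m/s = 4057.2 mm/s.

4060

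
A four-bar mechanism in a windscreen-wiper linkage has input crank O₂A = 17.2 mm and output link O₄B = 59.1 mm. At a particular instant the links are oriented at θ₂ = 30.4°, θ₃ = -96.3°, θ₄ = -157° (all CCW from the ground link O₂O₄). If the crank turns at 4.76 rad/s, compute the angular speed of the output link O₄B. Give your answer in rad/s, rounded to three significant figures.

1.27

ω₂ = 4.76 rad/s
Differentiating the loop-closure r₂e^{iθ₂}+r₃e^{iθ₃}=r₁+r₄e^{iθ₄} gives r₂ω₂e^{iθ₂}+r₃ω₃e^{iθ₃}=r₄ω₄e^{iθ₄}.
Eliminating the other unknown: ω₄ = r₂ω₂ sin(θ₂−θ₃) / [r₄ sin(θ₄−θ₃)].
Numerator sine = +0.80178; denominator sine = -0.87207.
Result = 0.0172·4.76·(+0.80178) / (0.0591·(-0.87207)) = -1.2736 rad/s; magnitude 1.2736 rad/s.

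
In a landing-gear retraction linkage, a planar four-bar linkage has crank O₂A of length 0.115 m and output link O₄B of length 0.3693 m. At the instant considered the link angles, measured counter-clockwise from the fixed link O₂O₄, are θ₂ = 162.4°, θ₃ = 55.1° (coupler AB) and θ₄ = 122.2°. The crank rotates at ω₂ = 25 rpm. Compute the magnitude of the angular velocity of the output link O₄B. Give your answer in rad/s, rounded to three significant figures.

ω₂ = 2.618 rad/s (from 25 rpm).
Differentiating the loop-closure r₂e^{iθ₂}+r₃e^{iθ₃}=r₁+r₄e^{iθ₄} gives r₂ω₂e^{iθ₂}+r₃ω₃e^{iθ₃}=r₄ω₄e^{iθ₄}.
Eliminating the other unknown: ω₄ = r₂ω₂ sin(θ₂−θ₃) / [r₄ sin(θ₄−θ₃)].
Numerator sine = +0.95476; denominator sine = +0.92119.
Result = 0.115·2.618·(+0.95476) / (0.3693·(+0.92119)) = +0.84496 rad/s; magnitude 0.84496 rad/s.

0.845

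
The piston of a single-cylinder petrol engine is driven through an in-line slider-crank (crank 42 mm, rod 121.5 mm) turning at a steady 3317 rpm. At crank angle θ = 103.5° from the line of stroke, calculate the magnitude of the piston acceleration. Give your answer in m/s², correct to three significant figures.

2830

ω = 2π·3317/60 = 347.4 rad/s
x(θ) = r cosθ + √(L² − r² sin²θ); with ω constant, a = ω²·d²x/dθ².
d²x/dθ² = −r cosθ − r²(cos2θ)/√u − r⁴ sin²2θ/(4u^{3/2}),  u = L² − r² sin²θ = 0.0130944 m².
Substituting r = 0.042 m, L = 0.1215 m, θ = 103.5°: d²x/dθ² = +0.023433 m.
a = ω²·d²x/dθ² = (347.4)²·(+0.023433) = +2827.3 m/s²;  |a| = 2827.3 m/s².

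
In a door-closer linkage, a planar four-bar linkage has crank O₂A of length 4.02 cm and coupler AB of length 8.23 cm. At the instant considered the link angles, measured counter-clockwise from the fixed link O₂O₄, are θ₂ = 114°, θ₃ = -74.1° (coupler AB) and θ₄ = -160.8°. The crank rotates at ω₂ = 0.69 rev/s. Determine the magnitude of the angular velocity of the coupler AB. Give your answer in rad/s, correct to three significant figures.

2.11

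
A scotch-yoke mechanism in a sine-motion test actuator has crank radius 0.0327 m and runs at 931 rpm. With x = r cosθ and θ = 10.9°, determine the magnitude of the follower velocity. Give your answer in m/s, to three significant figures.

0.603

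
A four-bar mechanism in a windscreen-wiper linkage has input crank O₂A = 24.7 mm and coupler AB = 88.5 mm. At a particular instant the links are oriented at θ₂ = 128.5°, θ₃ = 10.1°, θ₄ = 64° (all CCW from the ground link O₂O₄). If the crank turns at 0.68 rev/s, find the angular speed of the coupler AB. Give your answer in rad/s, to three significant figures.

1.33

ω₂ = 4.273 rad/s (from 0.68 rev/s).
Differentiating the loop-closure r₂e^{iθ₂}+r₃e^{iθ₃}=r₁+r₄e^{iθ₄} gives r₂ω₂e^{iθ₂}+r₃ω₃e^{iθ₃}=r₄ω₄e^{iθ₄}.
Eliminating the other unknown: ω₃ = r₂ω₂ sin(θ₄−θ₂) / [r₃ sin(θ₃−θ₄)].
Numerator sine = -0.90259; denominator sine = -0.80799.
Result = 0.0247·4.273·(-0.90259) / (0.0885·(-0.80799)) = +1.3321 rad/s; magnitude 1.3321 rad/s.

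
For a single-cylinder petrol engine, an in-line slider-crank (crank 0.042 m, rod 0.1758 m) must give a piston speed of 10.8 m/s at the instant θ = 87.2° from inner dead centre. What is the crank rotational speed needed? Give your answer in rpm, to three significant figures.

2430

For an in-line slider-crank, |v_piston| = rω|sinθ|·[1 + r cosθ/√(L² − r² sin²θ)].
With r = 0.042 m, L = 0.1758 m, θ = 87.2°: the bracketed kinematic factor |dx/dθ| = 0.042454 m.
ω = v/|dx/dθ| = 10.8/0.042454 = 254.39 rad/s.
N = 60ω/(2π) = 2429.3 rpm.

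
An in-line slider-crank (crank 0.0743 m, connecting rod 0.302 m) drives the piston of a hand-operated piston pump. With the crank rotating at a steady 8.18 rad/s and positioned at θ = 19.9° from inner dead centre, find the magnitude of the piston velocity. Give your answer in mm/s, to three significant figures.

255

ω = 8.18 rad/s
For an in-line slider-crank, x = r cosθ + √(L² − r² sin²θ), so v = −rω sinθ·[1 + r cosθ/√(L² − r² sin²θ)].
With r = 0.0743 m, L = 0.302 m, θ = 19.9°: √(L² − r² sin²θ) = 0.30094 m.
v = −0.0743·8.18·0.34038·[1 + 0.0743·0.94029/0.30094] = -0.2549 m/s.
|v| = 0.2549 m/s = 254.9 mm/s.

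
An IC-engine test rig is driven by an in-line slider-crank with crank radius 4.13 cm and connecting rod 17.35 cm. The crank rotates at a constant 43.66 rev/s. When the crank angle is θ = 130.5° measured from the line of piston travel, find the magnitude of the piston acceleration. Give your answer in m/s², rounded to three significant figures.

2130

ω = 2π·43.7 = 274.3 rad/s
x(θ) = r cosθ + √(L² − r² sin²θ); with ω constant, a = ω²·d²x/dθ².
d²x/dθ² = −r cosθ − r²(cos2θ)/√u − r⁴ sin²2θ/(4u^{3/2}),  u = L² − r² sin²θ = 0.029116 m².
Substituting r = 0.0413 m, L = 0.1735 m, θ = 130.5°: d²x/dθ² = +0.028243 m.
a = ω²·d²x/dθ² = (274.3)²·(+0.028243) = +2125.4 m/s²;  |a| = 2125.4 m/s².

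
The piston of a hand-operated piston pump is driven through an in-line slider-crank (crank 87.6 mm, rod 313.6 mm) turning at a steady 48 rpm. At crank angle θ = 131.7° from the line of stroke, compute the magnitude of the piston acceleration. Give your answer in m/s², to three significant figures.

ω = 2π·48/60 = 5.027 rad/s
x(θ) = r cosθ + √(L² − r² sin²θ); with ω constant, a = ω²·d²x/dθ².
d²x/dθ² = −r cosθ − r²(cos2θ)/√u − r⁴ sin²2θ/(4u^{3/2}),  u = L² − r² sin²θ = 0.0940671 m².
Substituting r = 0.0876 m, L = 0.3136 m, θ = 131.7°: d²x/dθ² = +0.060646 m.
a = ω²·d²x/dθ² = (5.027)²·(+0.060646) = +1.5323 m/s²;  |a| = 1.5323 m/s².

1.53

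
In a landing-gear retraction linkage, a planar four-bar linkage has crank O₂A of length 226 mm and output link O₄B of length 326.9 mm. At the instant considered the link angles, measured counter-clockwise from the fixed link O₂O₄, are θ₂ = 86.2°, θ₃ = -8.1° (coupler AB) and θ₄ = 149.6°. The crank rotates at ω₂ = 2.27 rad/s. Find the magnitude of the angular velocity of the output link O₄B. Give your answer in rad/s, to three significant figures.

4.12

ω₂ = 2.27 rad/s
Differentiating the loop-closure r₂e^{iθ₂}+r₃e^{iθ₃}=r₁+r₄e^{iθ₄} gives r₂ω₂e^{iθ₂}+r₃ω₃e^{iθ₃}=r₄ω₄e^{iθ₄}.
Eliminating the other unknown: ω₄ = r₂ω₂ sin(θ₂−θ₃) / [r₄ sin(θ₄−θ₃)].
Numerator sine = +0.99719; denominator sine = +0.37946.
Result = 0.226·2.27·(+0.99719) / (0.3269·(+0.37946)) = +4.1241 rad/s; magnitude 4.1241 rad/s.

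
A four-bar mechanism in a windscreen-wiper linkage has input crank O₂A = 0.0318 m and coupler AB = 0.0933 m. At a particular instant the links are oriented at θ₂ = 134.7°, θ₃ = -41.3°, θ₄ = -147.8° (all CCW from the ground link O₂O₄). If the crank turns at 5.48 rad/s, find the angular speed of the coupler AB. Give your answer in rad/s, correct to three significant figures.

ω₂ = 5.48 rad/s
Differentiating the loop-closure r₂e^{iθ₂}+r₃e^{iθ₃}=r₁+r₄e^{iθ₄} gives r₂ω₂e^{iθ₂}+r₃ω₃e^{iθ₃}=r₄ω₄e^{iθ₄}.
Eliminating the other unknown: ω₃ = r₂ω₂ sin(θ₄−θ₂) / [r₃ sin(θ₃−θ₄)].
Numerator sine = +0.97630; denominator sine = +0.95882.
Result = 0.0318·5.48·(+0.97630) / (0.0933·(+0.95882)) = +1.9018 rad/s; magnitude 1.9018 rad/s.

1.90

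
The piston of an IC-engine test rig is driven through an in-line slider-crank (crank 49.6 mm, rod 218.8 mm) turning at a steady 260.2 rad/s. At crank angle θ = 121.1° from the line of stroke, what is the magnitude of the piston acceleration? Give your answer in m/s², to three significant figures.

2090

ω = 260.2 rad/s
x(θ) = r cosθ + √(L² − r² sin²θ); with ω constant, a = ω²·d²x/dθ².
d²x/dθ² = −r cosθ − r²(cos2θ)/√u − r⁴ sin²2θ/(4u^{3/2}),  u = L² − r² sin²θ = 0.0460697 m².
Substituting r = 0.0496 m, L = 0.2188 m, θ = 121.1°: d²x/dθ² = +0.030846 m.
a = ω²·d²x/dθ² = (260.2)²·(+0.030846) = +2088.4 m/s²;  |a| = 2088.4 m/s².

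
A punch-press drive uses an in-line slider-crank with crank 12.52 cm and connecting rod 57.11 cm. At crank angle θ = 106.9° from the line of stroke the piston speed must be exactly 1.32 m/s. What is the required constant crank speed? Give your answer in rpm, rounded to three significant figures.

113

For an in-line slider-crank, |v_piston| = rω|sinθ|·[1 + r cosθ/√(L² − r² sin²θ)].
With r = 0.1252 m, L = 0.5711 m, θ = 106.9°: the bracketed kinematic factor |dx/dθ| = 0.11199 m.
ω = v/|dx/dθ| = 1.32/0.11199 = 11.787 rad/s.
N = 60ω/(2π) = 112.56 rpm.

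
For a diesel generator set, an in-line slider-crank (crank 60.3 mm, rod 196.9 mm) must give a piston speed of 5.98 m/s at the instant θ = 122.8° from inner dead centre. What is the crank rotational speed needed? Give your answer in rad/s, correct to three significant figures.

For an in-line slider-crank, |v_piston| = rω|sinθ|·[1 + r cosθ/√(L² − r² sin²θ)].
With r = 0.0603 m, L = 0.1969 m, θ = 122.8°: the bracketed kinematic factor |dx/dθ| = 0.041984 m.
ω = v/|dx/dθ| = 5.98/0.041984 = 142.43 rad/s.

142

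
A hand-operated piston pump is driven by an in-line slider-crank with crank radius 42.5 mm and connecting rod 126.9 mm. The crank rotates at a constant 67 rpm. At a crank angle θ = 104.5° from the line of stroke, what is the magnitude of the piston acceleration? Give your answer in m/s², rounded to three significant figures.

ω = 2π·67/60 = 7.016 rad/s
x(θ) = r cosθ + √(L² − r² sin²θ); with ω constant, a = ω²·d²x/dθ².
d²x/dθ² = −r cosθ − r²(cos2θ)/√u − r⁴ sin²2θ/(4u^{3/2}),  u = L² − r² sin²θ = 0.0144106 m².
Substituting r = 0.0425 m, L = 0.1269 m, θ = 104.5°: d²x/dθ² = +0.02369 m.
a = ω²·d²x/dθ² = (7.016)²·(+0.02369) = +1.1662 m/s²;  |a| = 1.1662 m/s².

1.17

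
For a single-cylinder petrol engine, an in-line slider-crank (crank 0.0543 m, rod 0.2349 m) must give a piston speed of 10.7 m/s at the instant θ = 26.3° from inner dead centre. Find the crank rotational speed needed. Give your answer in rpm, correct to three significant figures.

3510

For an in-line slider-crank, |v_piston| = rω|sinθ|·[1 + r cosθ/√(L² − r² sin²θ)].
With r = 0.0543 m, L = 0.2349 m, θ = 26.3°: the bracketed kinematic factor |dx/dθ| = 0.029071 m.
ω = v/|dx/dθ| = 10.7/0.029071 = 368.07 rad/s.
N = 60ω/(2π) = 3514.8 rpm.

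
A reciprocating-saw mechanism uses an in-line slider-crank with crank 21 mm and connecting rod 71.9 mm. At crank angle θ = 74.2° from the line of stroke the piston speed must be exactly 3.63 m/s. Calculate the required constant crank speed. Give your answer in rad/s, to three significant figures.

166

For an in-line slider-crank, |v_piston| = rω|sinθ|·[1 + r cosθ/√(L² − r² sin²θ)].
With r = 0.021 m, L = 0.0719 m, θ = 74.2°: the bracketed kinematic factor |dx/dθ| = 0.021881 m.
ω = v/|dx/dθ| = 3.63/0.021881 = 165.9 rad/s.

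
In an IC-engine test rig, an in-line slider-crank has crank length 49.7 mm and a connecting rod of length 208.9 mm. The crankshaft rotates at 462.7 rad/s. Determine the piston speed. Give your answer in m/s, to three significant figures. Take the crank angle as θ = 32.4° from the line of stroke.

14.8

ω = 462.7 rad/s
For an in-line slider-crank, x = r cosθ + √(L² − r² sin²θ), so v = −rω sinθ·[1 + r cosθ/√(L² − r² sin²θ)].
With r = 0.0497 m, L = 0.2089 m, θ = 32.4°: √(L² − r² sin²θ) = 0.2072 m.
v = −0.0497·462.7·0.53583·[1 + 0.0497·0.84433/0.2072] = -14.818 m/s.
|v| = 14.818 m/s.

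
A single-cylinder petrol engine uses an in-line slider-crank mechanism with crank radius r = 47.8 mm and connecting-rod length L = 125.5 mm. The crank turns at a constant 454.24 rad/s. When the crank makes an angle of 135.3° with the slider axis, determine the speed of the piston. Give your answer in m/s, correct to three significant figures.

ω = 454.2 rad/s
For an in-line slider-crank, x = r cosθ + √(L² − r² sin²θ), so v = −rω sinθ·[1 + r cosθ/√(L² − r² sin²θ)].
With r = 0.0478 m, L = 0.1255 m, θ = 135.3°: √(L² − r² sin²θ) = 0.12091 m.
v = −0.0478·454.2·0.70339·[1 + 0.0478·-0.71080/0.12091] = -10.981 m/s.
|v| = 10.981 m/s.

11.0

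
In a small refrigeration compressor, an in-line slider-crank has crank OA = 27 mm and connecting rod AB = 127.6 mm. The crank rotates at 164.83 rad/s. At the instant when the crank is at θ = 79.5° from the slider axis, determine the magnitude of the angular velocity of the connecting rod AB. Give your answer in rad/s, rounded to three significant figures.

ω = 164.8 rad/s
The rod makes angle φ with the slider axis where L sinφ = r sinθ; differentiating, L cosφ·φ̇ = r ω cosθ.
L cosφ = √(L² − r² sin²θ) = 0.12481 m.
|ω_rod| = r ω |cosθ| / √(L² − r² sin²θ) = 0.027·164.8·0.18224/0.12481 = 6.4982 rad/s.

6.50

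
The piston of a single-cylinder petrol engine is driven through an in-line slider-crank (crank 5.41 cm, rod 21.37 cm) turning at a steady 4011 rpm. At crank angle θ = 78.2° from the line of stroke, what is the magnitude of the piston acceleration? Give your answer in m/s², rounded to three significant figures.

327

ω = 2π·4011/60 = 420 rad/s
x(θ) = r cosθ + √(L² − r² sin²θ); with ω constant, a = ω²·d²x/dθ².
d²x/dθ² = −r cosθ − r²(cos2θ)/√u − r⁴ sin²2θ/(4u^{3/2}),  u = L² − r² sin²θ = 0.0428633 m².
Substituting r = 0.0541 m, L = 0.2137 m, θ = 78.2°: d²x/dθ² = +0.0018525 m.
a = ω²·d²x/dθ² = (420)²·(+0.0018525) = +326.84 m/s²;  |a| = 326.84 m/s².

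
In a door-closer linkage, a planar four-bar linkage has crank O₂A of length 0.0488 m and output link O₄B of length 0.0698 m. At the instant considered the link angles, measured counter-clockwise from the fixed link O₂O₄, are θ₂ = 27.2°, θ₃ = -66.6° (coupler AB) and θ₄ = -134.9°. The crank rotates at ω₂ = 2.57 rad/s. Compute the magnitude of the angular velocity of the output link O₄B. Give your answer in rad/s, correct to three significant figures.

1.93

ω₂ = 2.57 rad/s
Differentiating the loop-closure r₂e^{iθ₂}+r₃e^{iθ₃}=r₁+r₄e^{iθ₄} gives r₂ω₂e^{iθ₂}+r₃ω₃e^{iθ₃}=r₄ω₄e^{iθ₄}.
Eliminating the other unknown: ω₄ = r₂ω₂ sin(θ₂−θ₃) / [r₄ sin(θ₄−θ₃)].
Numerator sine = +0.99780; denominator sine = -0.92913.
Result = 0.0488·2.57·(+0.99780) / (0.0698·(-0.92913)) = -1.9296 rad/s; magnitude 1.9296 rad/s.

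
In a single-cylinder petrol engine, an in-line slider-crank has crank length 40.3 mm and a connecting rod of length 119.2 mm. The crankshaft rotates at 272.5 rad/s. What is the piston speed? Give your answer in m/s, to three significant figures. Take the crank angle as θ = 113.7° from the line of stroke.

ω = 272.5 rad/s
For an in-line slider-crank, x = r cosθ + √(L² − r² sin²θ), so v = −rω sinθ·[1 + r cosθ/√(L² − r² sin²θ)].
With r = 0.0403 m, L = 0.1192 m, θ = 113.7°: √(L² − r² sin²θ) = 0.11334 m.
v = −0.0403·272.5·0.91566·[1 + 0.0403·-0.40195/0.11334] = -8.6185 m/s.
|v| = 8.6185 m/s.

8.62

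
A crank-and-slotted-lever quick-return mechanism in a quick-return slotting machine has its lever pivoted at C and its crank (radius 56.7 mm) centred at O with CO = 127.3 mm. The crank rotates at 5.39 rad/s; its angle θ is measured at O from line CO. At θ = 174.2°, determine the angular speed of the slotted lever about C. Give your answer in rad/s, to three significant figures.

4.23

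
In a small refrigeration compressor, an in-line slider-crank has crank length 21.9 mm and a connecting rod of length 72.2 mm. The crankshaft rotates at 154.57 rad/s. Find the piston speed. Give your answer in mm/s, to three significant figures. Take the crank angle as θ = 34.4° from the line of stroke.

ω = 154.6 rad/s
For an in-line slider-crank, x = r cosθ + √(L² − r² sin²θ), so v = −rω sinθ·[1 + r cosθ/√(L² − r² sin²θ)].
With r = 0.0219 m, L = 0.0722 m, θ = 34.4°: √(L² − r² sin²θ) = 0.071132 m.
v = −0.0219·154.6·0.56497·[1 + 0.0219·0.82511/0.071132] = -2.3983 m/s.
|v| = 2.3983 m/s = 2398.3 mm/s.

2400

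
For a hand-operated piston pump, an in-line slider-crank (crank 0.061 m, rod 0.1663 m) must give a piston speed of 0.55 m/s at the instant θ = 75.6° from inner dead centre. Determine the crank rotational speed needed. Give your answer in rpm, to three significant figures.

81.0

For an in-line slider-crank, |v_piston| = rω|sinθ|·[1 + r cosθ/√(L² − r² sin²θ)].
With r = 0.061 m, L = 0.1663 m, θ = 75.6°: the bracketed kinematic factor |dx/dθ| = 0.064849 m.
ω = v/|dx/dθ| = 0.55/0.064849 = 8.4812 rad/s.
N = 60ω/(2π) = 80.989 rpm.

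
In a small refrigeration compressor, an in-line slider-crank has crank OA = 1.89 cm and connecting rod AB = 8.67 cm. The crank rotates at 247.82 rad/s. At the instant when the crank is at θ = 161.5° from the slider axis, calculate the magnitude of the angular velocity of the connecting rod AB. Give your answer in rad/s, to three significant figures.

51.4

ω = 247.8 rad/s
The rod makes angle φ with the slider axis where L sinφ = r sinθ; differentiating, L cosφ·φ̇ = r ω cosθ.
L cosφ = √(L² − r² sin²θ) = 0.086492 m.
|ω_rod| = r ω |cosθ| / √(L² − r² sin²θ) = 0.0189·247.8·0.94832/0.086492 = 51.354 rad/s.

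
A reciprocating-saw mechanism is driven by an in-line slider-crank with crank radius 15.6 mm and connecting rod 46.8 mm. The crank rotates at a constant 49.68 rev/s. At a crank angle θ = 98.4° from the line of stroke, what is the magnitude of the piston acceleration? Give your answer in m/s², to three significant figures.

734

ω = 2π·49.7 = 312.1 rad/s
x(θ) = r cosθ + √(L² − r² sin²θ); with ω constant, a = ω²·d²x/dθ².
d²x/dθ² = −r cosθ − r²(cos2θ)/√u − r⁴ sin²2θ/(4u^{3/2}),  u = L² − r² sin²θ = 0.00195207 m².
Substituting r = 0.0156 m, L = 0.0468 m, θ = 98.4°: d²x/dθ² = +0.0075376 m.
a = ω²·d²x/dθ² = (312.1)²·(+0.0075376) = +734.44 m/s²;  |a| = 734.44 m/s².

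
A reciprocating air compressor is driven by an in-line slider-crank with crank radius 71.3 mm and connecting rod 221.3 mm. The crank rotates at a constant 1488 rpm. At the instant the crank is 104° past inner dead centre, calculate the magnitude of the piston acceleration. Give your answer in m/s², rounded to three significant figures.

934

ω = 2π·1488/60 = 155.8 rad/s
x(θ) = r cosθ + √(L² − r² sin²θ); with ω constant, a = ω²·d²x/dθ².
d²x/dθ² = −r cosθ − r²(cos2θ)/√u − r⁴ sin²2θ/(4u^{3/2}),  u = L² − r² sin²θ = 0.0441875 m².
Substituting r = 0.0713 m, L = 0.2213 m, θ = 104°: d²x/dθ² = +0.038449 m.
a = ω²·d²x/dθ² = (155.8)²·(+0.038449) = +933.57 m/s²;  |a| = 933.57 m/s².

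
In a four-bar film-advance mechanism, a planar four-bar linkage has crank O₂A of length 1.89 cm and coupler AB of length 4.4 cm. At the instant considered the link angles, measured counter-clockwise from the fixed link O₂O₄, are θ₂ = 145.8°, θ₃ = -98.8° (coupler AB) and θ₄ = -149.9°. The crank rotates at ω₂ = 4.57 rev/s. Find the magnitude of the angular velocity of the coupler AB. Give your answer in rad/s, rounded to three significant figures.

ω₂ = 28.71 rad/s (from 4.57 rev/s).
Differentiating the loop-closure r₂e^{iθ₂}+r₃e^{iθ₃}=r₁+r₄e^{iθ₄} gives r₂ω₂e^{iθ₂}+r₃ω₃e^{iθ₃}=r₄ω₄e^{iθ₄}.
Eliminating the other unknown: ω₃ = r₂ω₂ sin(θ₄−θ₂) / [r₃ sin(θ₃−θ₄)].
Numerator sine = +0.90108; denominator sine = +0.77824.
Result = 0.0189·28.71·(+0.90108) / (0.044·(+0.77824)) = +14.281 rad/s; magnitude 14.281 rad/s.

14.3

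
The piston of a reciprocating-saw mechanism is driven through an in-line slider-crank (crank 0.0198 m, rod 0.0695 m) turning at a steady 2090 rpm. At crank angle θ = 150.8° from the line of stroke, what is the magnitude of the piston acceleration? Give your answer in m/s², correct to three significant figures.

681

ω = 2π·2090/60 = 218.9 rad/s
x(θ) = r cosθ + √(L² − r² sin²θ); with ω constant, a = ω²·d²x/dθ².
d²x/dθ² = −r cosθ − r²(cos2θ)/√u − r⁴ sin²2θ/(4u^{3/2}),  u = L² − r² sin²θ = 0.00473694 m².
Substituting r = 0.0198 m, L = 0.0695 m, θ = 150.8°: d²x/dθ² = +0.014214 m.
a = ω²·d²x/dθ² = (218.9)²·(+0.014214) = +680.86 m/s²;  |a| = 680.86 m/s².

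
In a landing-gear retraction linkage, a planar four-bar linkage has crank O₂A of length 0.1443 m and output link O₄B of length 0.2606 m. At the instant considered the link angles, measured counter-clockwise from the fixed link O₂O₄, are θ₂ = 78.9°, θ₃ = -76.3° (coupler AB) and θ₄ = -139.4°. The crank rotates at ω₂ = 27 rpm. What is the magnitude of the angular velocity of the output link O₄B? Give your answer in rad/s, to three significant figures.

ω₂ = 2.827 rad/s (from 27 rpm).
Differentiating the loop-closure r₂e^{iθ₂}+r₃e^{iθ₃}=r₁+r₄e^{iθ₄} gives r₂ω₂e^{iθ₂}+r₃ω₃e^{iθ₃}=r₄ω₄e^{iθ₄}.
Eliminating the other unknown: ω₄ = r₂ω₂ sin(θ₂−θ₃) / [r₄ sin(θ₄−θ₃)].
Numerator sine = +0.41945; denominator sine = -0.89180.
Result = 0.1443·2.827·(+0.41945) / (0.2606·(-0.89180)) = -0.73638 rad/s; magnitude 0.73638 rad/s.

0.736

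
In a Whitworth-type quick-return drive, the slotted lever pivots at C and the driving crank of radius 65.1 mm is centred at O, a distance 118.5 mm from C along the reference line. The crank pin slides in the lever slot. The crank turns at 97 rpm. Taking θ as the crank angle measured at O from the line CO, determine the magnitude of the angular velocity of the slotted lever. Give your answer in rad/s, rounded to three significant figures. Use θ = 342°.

ω = 10.16 rad/s (from 97 rpm).
Crank pin A relative to C: A = (d + r cosθ, r sinθ); lever angle φ = atan2(r sinθ, d + r cosθ).
Differentiating tanφ: φ̇ = rω(d cosθ + r)/(d² + r² + 2dr cosθ).
d² + r² + 2dr cosθ = |CA|² = 0.0329538 m²;  d cosθ + r = +0.1778 m.
|ω_lever| = |0.0651·10.16·+0.1778| / 0.0329538 = 3.5679 rad/s.

3.57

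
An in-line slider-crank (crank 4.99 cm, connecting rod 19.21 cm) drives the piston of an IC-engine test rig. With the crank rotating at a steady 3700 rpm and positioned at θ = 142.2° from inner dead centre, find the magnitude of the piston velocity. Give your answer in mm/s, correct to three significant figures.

9390

ω = 2π·3700/60 = 387.5 rad/s
For an in-line slider-crank, x = r cosθ + √(L² − r² sin²θ), so v = −rω sinθ·[1 + r cosθ/√(L² − r² sin²θ)].
With r = 0.0499 m, L = 0.1921 m, θ = 142.2°: √(L² − r² sin²θ) = 0.18965 m.
v = −0.0499·387.5·0.61291·[1 + 0.0499·-0.79016/0.18965] = -9.3865 m/s.
|v| = 9.3865 m/s = 9386.5 mm/s.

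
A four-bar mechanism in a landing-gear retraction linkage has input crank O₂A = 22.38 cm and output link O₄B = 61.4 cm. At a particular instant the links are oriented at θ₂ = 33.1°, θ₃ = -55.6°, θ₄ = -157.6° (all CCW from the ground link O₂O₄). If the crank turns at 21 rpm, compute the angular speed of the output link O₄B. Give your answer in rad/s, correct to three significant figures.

0.819

ω₂ = 2.199 rad/s (from 21 rpm).
Differentiating the loop-closure r₂e^{iθ₂}+r₃e^{iθ₃}=r₁+r₄e^{iθ₄} gives r₂ω₂e^{iθ₂}+r₃ω₃e^{iθ₃}=r₄ω₄e^{iθ₄}.
Eliminating the other unknown: ω₄ = r₂ω₂ sin(θ₂−θ₃) / [r₄ sin(θ₄−θ₃)].
Numerator sine = +0.99974; denominator sine = -0.97815.
Result = 0.2238·2.199·(+0.99974) / (0.614·(-0.97815)) = -0.81926 rad/s; magnitude 0.81926 rad/s.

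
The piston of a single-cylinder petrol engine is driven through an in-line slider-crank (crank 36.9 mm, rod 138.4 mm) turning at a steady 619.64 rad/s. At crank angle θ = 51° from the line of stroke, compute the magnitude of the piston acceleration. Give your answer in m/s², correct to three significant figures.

8180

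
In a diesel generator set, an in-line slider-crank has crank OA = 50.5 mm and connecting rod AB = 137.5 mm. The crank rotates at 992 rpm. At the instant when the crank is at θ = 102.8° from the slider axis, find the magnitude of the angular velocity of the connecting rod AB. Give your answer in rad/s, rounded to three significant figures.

ω = 103.9 rad/s (converted from 992 rpm).
The rod makes angle φ with the slider axis where L sinφ = r sinθ; differentiating, L cosφ·φ̇ = r ω cosθ.
L cosφ = √(L² − r² sin²θ) = 0.12838 m.
|ω_rod| = r ω |cosθ| / √(L² − r² sin²θ) = 0.0505·103.9·0.22155/0.12838 = 9.0533 rad/s.

9.05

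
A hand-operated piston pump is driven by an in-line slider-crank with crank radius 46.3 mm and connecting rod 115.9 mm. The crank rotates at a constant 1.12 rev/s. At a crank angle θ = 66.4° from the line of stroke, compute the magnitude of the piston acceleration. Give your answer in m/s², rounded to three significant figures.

ω = 2π·1.12 = 7.037 rad/s
x(θ) = r cosθ + √(L² − r² sin²θ); with ω constant, a = ω²·d²x/dθ².
d²x/dθ² = −r cosθ − r²(cos2θ)/√u − r⁴ sin²2θ/(4u^{3/2}),  u = L² − r² sin²θ = 0.0116327 m².
Substituting r = 0.0463 m, L = 0.1159 m, θ = 66.4°: d²x/dθ² = -0.0055248 m.
a = ω²·d²x/dθ² = (7.037)²·(-0.0055248) = -0.2736 m/s²;  |a| = 0.2736 m/s².

0.274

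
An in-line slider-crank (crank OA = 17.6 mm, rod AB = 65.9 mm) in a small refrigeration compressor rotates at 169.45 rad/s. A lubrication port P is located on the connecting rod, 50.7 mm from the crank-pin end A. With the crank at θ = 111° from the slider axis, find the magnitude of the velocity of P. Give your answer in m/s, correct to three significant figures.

ω = 169.4 rad/s.  Crank-pin speed |V_A| = rω = 2.9823 m/s, perpendicular to OA.
Rod angle: sinφ = −(r/L) sinθ ⇒ φ = -14.438°; ω_rod = −rω cosθ/√(L²−r²sin²θ) = +16.747 rad/s.
V_P = V_A + ω_rod × AP, with AP = 0.0507 m along the rod.
Components: V_Px = −rω sinθ − a·ω_rod·sinφ = -2.5725 m/s;  V_Py = rω cosθ + a·ω_rod·cosφ = -0.24651 m/s.
|V_P| = √(V_Px² + V_Py²) = 2.5843 m/s.

2.58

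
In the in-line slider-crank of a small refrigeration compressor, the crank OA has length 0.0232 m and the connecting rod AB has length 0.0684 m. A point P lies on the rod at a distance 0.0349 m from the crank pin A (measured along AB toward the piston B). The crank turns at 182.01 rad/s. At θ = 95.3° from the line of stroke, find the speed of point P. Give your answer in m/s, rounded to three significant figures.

ω = 182 rad/s.  Crank-pin speed |V_A| = rω = 4.2226 m/s, perpendicular to OA.
Rod angle: sinφ = −(r/L) sinθ ⇒ φ = -19.739°; ω_rod = −rω cosθ/√(L²−r²sin²θ) = +6.0584 rad/s.
V_P = V_A + ω_rod × AP, with AP = 0.0349 m along the rod.
Components: V_Px = −rω sinθ − a·ω_rod·sinφ = -4.1332 m/s;  V_Py = rω cosθ + a·ω_rod·cosφ = -0.19103 m/s.
|V_P| = √(V_Px² + V_Py²) = 4.1376 m/s.

4.14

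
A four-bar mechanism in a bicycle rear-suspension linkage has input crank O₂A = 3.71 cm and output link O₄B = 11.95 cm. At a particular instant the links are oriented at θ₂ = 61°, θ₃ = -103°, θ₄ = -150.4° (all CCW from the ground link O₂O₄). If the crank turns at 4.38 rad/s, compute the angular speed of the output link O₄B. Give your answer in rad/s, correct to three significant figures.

0.509

ω₂ = 4.38 rad/s
Differentiating the loop-closure r₂e^{iθ₂}+r₃e^{iθ₃}=r₁+r₄e^{iθ₄} gives r₂ω₂e^{iθ₂}+r₃ω₃e^{iθ₃}=r₄ω₄e^{iθ₄}.
Eliminating the other unknown: ω₄ = r₂ω₂ sin(θ₂−θ₃) / [r₄ sin(θ₄−θ₃)].
Numerator sine = +0.27564; denominator sine = -0.73610.
Result = 0.0371·4.38·(+0.27564) / (0.1195·(-0.73610)) = -0.50919 rad/s; magnitude 0.50919 rad/s.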